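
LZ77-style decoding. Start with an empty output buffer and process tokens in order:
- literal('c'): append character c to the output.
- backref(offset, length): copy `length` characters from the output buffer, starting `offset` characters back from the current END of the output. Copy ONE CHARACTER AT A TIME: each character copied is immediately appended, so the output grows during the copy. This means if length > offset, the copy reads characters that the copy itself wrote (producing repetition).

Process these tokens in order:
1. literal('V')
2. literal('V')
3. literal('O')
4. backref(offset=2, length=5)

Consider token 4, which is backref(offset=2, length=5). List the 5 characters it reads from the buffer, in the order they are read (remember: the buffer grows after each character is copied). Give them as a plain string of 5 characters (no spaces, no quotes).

Answer: VOVOV

Derivation:
Token 1: literal('V'). Output: "V"
Token 2: literal('V'). Output: "VV"
Token 3: literal('O'). Output: "VVO"
Token 4: backref(off=2, len=5). Buffer before: "VVO" (len 3)
  byte 1: read out[1]='V', append. Buffer now: "VVOV"
  byte 2: read out[2]='O', append. Buffer now: "VVOVO"
  byte 3: read out[3]='V', append. Buffer now: "VVOVOV"
  byte 4: read out[4]='O', append. Buffer now: "VVOVOVO"
  byte 5: read out[5]='V', append. Buffer now: "VVOVOVOV"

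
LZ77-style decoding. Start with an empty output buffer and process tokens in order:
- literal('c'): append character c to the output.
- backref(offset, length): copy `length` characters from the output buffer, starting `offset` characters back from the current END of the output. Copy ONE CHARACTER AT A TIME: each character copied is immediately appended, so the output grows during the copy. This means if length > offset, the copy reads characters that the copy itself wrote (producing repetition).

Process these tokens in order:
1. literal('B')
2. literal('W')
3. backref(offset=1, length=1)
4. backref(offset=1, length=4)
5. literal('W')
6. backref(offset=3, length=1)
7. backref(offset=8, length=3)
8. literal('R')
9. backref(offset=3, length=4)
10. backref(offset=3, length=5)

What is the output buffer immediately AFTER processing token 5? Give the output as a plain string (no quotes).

Answer: BWWWWWWW

Derivation:
Token 1: literal('B'). Output: "B"
Token 2: literal('W'). Output: "BW"
Token 3: backref(off=1, len=1). Copied 'W' from pos 1. Output: "BWW"
Token 4: backref(off=1, len=4) (overlapping!). Copied 'WWWW' from pos 2. Output: "BWWWWWW"
Token 5: literal('W'). Output: "BWWWWWWW"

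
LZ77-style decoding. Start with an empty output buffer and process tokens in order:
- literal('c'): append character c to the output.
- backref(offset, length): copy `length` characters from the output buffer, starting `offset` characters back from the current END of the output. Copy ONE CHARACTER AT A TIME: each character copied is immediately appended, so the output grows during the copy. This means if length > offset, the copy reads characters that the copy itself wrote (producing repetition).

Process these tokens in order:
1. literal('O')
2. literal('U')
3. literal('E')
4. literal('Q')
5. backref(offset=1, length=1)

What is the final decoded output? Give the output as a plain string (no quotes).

Answer: OUEQQ

Derivation:
Token 1: literal('O'). Output: "O"
Token 2: literal('U'). Output: "OU"
Token 3: literal('E'). Output: "OUE"
Token 4: literal('Q'). Output: "OUEQ"
Token 5: backref(off=1, len=1). Copied 'Q' from pos 3. Output: "OUEQQ"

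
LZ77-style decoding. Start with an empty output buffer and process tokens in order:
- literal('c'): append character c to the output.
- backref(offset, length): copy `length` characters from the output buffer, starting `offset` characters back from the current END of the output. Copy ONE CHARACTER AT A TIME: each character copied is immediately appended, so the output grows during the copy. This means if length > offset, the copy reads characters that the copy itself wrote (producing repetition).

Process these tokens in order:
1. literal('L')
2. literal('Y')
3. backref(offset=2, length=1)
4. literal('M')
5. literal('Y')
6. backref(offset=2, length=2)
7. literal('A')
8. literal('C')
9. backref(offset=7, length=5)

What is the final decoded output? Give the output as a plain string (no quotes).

Answer: LYLMYMYACLMYMY

Derivation:
Token 1: literal('L'). Output: "L"
Token 2: literal('Y'). Output: "LY"
Token 3: backref(off=2, len=1). Copied 'L' from pos 0. Output: "LYL"
Token 4: literal('M'). Output: "LYLM"
Token 5: literal('Y'). Output: "LYLMY"
Token 6: backref(off=2, len=2). Copied 'MY' from pos 3. Output: "LYLMYMY"
Token 7: literal('A'). Output: "LYLMYMYA"
Token 8: literal('C'). Output: "LYLMYMYAC"
Token 9: backref(off=7, len=5). Copied 'LMYMY' from pos 2. Output: "LYLMYMYACLMYMY"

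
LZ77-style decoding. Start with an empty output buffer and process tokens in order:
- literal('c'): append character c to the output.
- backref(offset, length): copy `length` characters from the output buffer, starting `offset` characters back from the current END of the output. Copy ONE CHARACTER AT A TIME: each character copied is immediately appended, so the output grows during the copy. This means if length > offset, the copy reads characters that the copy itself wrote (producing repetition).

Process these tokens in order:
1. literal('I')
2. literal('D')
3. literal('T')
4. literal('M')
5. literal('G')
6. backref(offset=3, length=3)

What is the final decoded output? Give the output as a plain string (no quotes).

Answer: IDTMGTMG

Derivation:
Token 1: literal('I'). Output: "I"
Token 2: literal('D'). Output: "ID"
Token 3: literal('T'). Output: "IDT"
Token 4: literal('M'). Output: "IDTM"
Token 5: literal('G'). Output: "IDTMG"
Token 6: backref(off=3, len=3). Copied 'TMG' from pos 2. Output: "IDTMGTMG"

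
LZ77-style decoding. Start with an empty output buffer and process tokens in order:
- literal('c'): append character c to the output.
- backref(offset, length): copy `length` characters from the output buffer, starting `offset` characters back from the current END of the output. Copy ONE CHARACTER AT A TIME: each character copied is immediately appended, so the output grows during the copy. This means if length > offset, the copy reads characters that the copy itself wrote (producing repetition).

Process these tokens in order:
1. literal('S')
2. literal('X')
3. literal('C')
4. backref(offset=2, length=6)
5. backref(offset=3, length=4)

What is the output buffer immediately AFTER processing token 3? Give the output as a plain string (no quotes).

Token 1: literal('S'). Output: "S"
Token 2: literal('X'). Output: "SX"
Token 3: literal('C'). Output: "SXC"

Answer: SXC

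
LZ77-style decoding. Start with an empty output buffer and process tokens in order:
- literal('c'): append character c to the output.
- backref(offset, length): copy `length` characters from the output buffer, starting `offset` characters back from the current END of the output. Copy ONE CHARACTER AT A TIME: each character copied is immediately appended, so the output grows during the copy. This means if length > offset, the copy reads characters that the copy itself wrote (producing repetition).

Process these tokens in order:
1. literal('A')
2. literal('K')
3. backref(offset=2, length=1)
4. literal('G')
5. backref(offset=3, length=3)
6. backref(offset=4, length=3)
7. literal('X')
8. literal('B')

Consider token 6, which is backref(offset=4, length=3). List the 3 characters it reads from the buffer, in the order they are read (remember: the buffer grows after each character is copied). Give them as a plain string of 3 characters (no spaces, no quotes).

Token 1: literal('A'). Output: "A"
Token 2: literal('K'). Output: "AK"
Token 3: backref(off=2, len=1). Copied 'A' from pos 0. Output: "AKA"
Token 4: literal('G'). Output: "AKAG"
Token 5: backref(off=3, len=3). Copied 'KAG' from pos 1. Output: "AKAGKAG"
Token 6: backref(off=4, len=3). Buffer before: "AKAGKAG" (len 7)
  byte 1: read out[3]='G', append. Buffer now: "AKAGKAGG"
  byte 2: read out[4]='K', append. Buffer now: "AKAGKAGGK"
  byte 3: read out[5]='A', append. Buffer now: "AKAGKAGGKA"

Answer: GKA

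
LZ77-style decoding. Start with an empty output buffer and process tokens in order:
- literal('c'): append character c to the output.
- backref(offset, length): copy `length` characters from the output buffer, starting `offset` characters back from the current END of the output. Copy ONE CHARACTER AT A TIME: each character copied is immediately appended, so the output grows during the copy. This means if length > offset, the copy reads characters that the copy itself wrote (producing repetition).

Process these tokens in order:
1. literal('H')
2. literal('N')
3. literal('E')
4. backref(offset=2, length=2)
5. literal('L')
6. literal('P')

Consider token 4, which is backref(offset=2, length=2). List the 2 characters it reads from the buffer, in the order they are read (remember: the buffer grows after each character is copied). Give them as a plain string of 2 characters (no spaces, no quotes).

Token 1: literal('H'). Output: "H"
Token 2: literal('N'). Output: "HN"
Token 3: literal('E'). Output: "HNE"
Token 4: backref(off=2, len=2). Buffer before: "HNE" (len 3)
  byte 1: read out[1]='N', append. Buffer now: "HNEN"
  byte 2: read out[2]='E', append. Buffer now: "HNENE"

Answer: NE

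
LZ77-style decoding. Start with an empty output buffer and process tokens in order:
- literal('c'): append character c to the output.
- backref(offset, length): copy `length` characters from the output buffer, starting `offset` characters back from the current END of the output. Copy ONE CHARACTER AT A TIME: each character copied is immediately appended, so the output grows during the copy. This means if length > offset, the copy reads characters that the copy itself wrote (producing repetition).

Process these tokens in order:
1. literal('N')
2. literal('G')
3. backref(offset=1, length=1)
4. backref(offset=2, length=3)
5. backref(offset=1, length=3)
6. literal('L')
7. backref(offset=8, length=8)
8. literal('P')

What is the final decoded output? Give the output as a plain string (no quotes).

Token 1: literal('N'). Output: "N"
Token 2: literal('G'). Output: "NG"
Token 3: backref(off=1, len=1). Copied 'G' from pos 1. Output: "NGG"
Token 4: backref(off=2, len=3) (overlapping!). Copied 'GGG' from pos 1. Output: "NGGGGG"
Token 5: backref(off=1, len=3) (overlapping!). Copied 'GGG' from pos 5. Output: "NGGGGGGGG"
Token 6: literal('L'). Output: "NGGGGGGGGL"
Token 7: backref(off=8, len=8). Copied 'GGGGGGGL' from pos 2. Output: "NGGGGGGGGLGGGGGGGL"
Token 8: literal('P'). Output: "NGGGGGGGGLGGGGGGGLP"

Answer: NGGGGGGGGLGGGGGGGLP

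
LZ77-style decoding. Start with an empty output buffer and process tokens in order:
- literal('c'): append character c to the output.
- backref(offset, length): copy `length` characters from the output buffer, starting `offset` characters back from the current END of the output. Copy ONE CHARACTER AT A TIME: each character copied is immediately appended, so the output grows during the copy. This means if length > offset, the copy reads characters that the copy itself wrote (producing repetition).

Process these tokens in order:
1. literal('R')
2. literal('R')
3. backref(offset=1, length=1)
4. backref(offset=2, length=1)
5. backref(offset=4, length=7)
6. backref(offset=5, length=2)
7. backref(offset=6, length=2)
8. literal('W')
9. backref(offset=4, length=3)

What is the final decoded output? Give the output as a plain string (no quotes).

Token 1: literal('R'). Output: "R"
Token 2: literal('R'). Output: "RR"
Token 3: backref(off=1, len=1). Copied 'R' from pos 1. Output: "RRR"
Token 4: backref(off=2, len=1). Copied 'R' from pos 1. Output: "RRRR"
Token 5: backref(off=4, len=7) (overlapping!). Copied 'RRRRRRR' from pos 0. Output: "RRRRRRRRRRR"
Token 6: backref(off=5, len=2). Copied 'RR' from pos 6. Output: "RRRRRRRRRRRRR"
Token 7: backref(off=6, len=2). Copied 'RR' from pos 7. Output: "RRRRRRRRRRRRRRR"
Token 8: literal('W'). Output: "RRRRRRRRRRRRRRRW"
Token 9: backref(off=4, len=3). Copied 'RRR' from pos 12. Output: "RRRRRRRRRRRRRRRWRRR"

Answer: RRRRRRRRRRRRRRRWRRR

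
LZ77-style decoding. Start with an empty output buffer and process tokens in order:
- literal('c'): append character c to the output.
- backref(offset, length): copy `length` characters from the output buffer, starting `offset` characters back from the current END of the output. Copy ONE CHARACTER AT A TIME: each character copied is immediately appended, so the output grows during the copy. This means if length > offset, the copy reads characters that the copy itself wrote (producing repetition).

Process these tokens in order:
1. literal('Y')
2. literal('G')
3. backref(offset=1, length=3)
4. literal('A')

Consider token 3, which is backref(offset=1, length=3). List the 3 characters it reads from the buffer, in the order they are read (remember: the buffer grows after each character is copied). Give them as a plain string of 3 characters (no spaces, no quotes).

Answer: GGG

Derivation:
Token 1: literal('Y'). Output: "Y"
Token 2: literal('G'). Output: "YG"
Token 3: backref(off=1, len=3). Buffer before: "YG" (len 2)
  byte 1: read out[1]='G', append. Buffer now: "YGG"
  byte 2: read out[2]='G', append. Buffer now: "YGGG"
  byte 3: read out[3]='G', append. Buffer now: "YGGGG"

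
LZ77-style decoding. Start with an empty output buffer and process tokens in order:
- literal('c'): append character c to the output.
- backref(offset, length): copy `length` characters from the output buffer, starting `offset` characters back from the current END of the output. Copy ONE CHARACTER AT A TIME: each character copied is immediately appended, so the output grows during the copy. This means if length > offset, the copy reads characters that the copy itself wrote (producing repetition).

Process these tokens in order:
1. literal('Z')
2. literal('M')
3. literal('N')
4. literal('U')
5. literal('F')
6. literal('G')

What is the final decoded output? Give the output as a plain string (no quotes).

Token 1: literal('Z'). Output: "Z"
Token 2: literal('M'). Output: "ZM"
Token 3: literal('N'). Output: "ZMN"
Token 4: literal('U'). Output: "ZMNU"
Token 5: literal('F'). Output: "ZMNUF"
Token 6: literal('G'). Output: "ZMNUFG"

Answer: ZMNUFG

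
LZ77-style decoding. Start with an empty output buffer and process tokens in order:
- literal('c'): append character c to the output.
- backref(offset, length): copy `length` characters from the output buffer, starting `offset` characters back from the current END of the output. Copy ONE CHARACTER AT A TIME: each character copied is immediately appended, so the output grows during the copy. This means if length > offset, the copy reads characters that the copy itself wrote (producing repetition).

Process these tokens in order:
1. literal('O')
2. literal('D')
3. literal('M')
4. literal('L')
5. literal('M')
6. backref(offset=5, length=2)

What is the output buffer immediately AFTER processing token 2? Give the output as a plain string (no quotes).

Token 1: literal('O'). Output: "O"
Token 2: literal('D'). Output: "OD"

Answer: OD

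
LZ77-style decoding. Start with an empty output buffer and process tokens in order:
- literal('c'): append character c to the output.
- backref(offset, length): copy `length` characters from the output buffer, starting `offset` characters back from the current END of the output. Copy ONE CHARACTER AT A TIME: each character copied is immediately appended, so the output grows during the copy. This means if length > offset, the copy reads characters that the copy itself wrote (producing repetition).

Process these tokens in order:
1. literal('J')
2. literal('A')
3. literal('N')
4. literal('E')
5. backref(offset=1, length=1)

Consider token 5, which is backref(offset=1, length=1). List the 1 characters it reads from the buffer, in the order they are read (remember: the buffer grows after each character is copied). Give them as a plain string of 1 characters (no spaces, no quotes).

Answer: E

Derivation:
Token 1: literal('J'). Output: "J"
Token 2: literal('A'). Output: "JA"
Token 3: literal('N'). Output: "JAN"
Token 4: literal('E'). Output: "JANE"
Token 5: backref(off=1, len=1). Buffer before: "JANE" (len 4)
  byte 1: read out[3]='E', append. Buffer now: "JANEE"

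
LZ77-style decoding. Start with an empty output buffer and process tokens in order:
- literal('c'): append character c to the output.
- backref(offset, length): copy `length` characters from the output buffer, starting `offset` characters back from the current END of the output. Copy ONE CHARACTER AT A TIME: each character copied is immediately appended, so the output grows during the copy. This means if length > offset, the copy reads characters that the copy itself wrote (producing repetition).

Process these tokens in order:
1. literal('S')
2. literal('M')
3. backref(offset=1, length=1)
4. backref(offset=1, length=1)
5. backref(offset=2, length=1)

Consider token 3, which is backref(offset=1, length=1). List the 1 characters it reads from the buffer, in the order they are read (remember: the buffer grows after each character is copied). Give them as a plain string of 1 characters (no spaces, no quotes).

Token 1: literal('S'). Output: "S"
Token 2: literal('M'). Output: "SM"
Token 3: backref(off=1, len=1). Buffer before: "SM" (len 2)
  byte 1: read out[1]='M', append. Buffer now: "SMM"

Answer: M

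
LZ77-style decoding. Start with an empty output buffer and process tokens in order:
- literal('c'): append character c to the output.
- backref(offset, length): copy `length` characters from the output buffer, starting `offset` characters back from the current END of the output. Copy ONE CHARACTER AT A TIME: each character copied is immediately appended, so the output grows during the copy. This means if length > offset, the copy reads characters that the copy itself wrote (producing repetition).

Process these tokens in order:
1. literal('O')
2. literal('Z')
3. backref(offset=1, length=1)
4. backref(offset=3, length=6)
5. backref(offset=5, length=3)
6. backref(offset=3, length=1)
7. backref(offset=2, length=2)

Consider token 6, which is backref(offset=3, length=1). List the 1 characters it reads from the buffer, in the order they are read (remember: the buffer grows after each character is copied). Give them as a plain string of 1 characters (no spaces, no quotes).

Answer: Z

Derivation:
Token 1: literal('O'). Output: "O"
Token 2: literal('Z'). Output: "OZ"
Token 3: backref(off=1, len=1). Copied 'Z' from pos 1. Output: "OZZ"
Token 4: backref(off=3, len=6) (overlapping!). Copied 'OZZOZZ' from pos 0. Output: "OZZOZZOZZ"
Token 5: backref(off=5, len=3). Copied 'ZZO' from pos 4. Output: "OZZOZZOZZZZO"
Token 6: backref(off=3, len=1). Buffer before: "OZZOZZOZZZZO" (len 12)
  byte 1: read out[9]='Z', append. Buffer now: "OZZOZZOZZZZOZ"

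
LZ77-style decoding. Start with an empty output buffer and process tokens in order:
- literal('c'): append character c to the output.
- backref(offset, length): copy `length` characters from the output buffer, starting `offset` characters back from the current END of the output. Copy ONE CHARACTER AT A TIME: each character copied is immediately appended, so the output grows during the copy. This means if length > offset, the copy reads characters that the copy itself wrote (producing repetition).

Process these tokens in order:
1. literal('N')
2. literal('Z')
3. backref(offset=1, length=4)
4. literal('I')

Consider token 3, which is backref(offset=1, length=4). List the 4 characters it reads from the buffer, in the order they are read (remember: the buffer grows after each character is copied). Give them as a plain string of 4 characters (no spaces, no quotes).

Token 1: literal('N'). Output: "N"
Token 2: literal('Z'). Output: "NZ"
Token 3: backref(off=1, len=4). Buffer before: "NZ" (len 2)
  byte 1: read out[1]='Z', append. Buffer now: "NZZ"
  byte 2: read out[2]='Z', append. Buffer now: "NZZZ"
  byte 3: read out[3]='Z', append. Buffer now: "NZZZZ"
  byte 4: read out[4]='Z', append. Buffer now: "NZZZZZ"

Answer: ZZZZ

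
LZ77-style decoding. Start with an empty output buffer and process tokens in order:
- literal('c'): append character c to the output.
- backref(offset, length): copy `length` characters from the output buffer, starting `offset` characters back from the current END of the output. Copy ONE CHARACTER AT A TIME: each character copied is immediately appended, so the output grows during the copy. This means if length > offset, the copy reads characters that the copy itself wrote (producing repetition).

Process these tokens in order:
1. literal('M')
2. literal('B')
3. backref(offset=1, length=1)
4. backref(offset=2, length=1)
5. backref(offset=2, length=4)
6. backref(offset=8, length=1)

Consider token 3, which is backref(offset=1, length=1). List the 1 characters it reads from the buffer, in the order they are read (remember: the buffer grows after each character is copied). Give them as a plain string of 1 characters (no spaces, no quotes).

Token 1: literal('M'). Output: "M"
Token 2: literal('B'). Output: "MB"
Token 3: backref(off=1, len=1). Buffer before: "MB" (len 2)
  byte 1: read out[1]='B', append. Buffer now: "MBB"

Answer: B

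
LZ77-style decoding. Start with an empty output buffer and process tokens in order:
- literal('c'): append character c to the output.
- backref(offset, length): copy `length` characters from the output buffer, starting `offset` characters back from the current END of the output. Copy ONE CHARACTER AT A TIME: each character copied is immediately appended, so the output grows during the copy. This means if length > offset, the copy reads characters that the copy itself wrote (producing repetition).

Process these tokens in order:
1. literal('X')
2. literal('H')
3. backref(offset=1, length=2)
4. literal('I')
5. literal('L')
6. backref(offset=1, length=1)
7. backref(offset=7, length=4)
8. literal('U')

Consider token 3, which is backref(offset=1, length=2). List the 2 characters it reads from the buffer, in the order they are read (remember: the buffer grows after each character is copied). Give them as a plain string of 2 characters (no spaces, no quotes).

Answer: HH

Derivation:
Token 1: literal('X'). Output: "X"
Token 2: literal('H'). Output: "XH"
Token 3: backref(off=1, len=2). Buffer before: "XH" (len 2)
  byte 1: read out[1]='H', append. Buffer now: "XHH"
  byte 2: read out[2]='H', append. Buffer now: "XHHH"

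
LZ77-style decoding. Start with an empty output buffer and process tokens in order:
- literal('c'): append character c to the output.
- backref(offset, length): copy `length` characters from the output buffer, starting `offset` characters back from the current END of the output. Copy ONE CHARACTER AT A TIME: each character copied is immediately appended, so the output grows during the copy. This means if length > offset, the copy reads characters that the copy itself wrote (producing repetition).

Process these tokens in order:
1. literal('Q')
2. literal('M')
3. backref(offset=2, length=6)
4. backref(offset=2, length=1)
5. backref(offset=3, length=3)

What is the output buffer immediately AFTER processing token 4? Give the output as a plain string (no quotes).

Answer: QMQMQMQMQ

Derivation:
Token 1: literal('Q'). Output: "Q"
Token 2: literal('M'). Output: "QM"
Token 3: backref(off=2, len=6) (overlapping!). Copied 'QMQMQM' from pos 0. Output: "QMQMQMQM"
Token 4: backref(off=2, len=1). Copied 'Q' from pos 6. Output: "QMQMQMQMQ"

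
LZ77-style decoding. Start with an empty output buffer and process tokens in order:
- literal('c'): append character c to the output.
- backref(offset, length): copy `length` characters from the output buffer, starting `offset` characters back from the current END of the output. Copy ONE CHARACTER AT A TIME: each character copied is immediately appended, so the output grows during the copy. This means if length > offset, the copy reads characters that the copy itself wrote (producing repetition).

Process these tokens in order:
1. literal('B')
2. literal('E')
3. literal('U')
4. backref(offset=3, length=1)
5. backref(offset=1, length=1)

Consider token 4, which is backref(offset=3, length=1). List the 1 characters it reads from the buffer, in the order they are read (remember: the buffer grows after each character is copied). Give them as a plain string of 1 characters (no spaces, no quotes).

Token 1: literal('B'). Output: "B"
Token 2: literal('E'). Output: "BE"
Token 3: literal('U'). Output: "BEU"
Token 4: backref(off=3, len=1). Buffer before: "BEU" (len 3)
  byte 1: read out[0]='B', append. Buffer now: "BEUB"

Answer: B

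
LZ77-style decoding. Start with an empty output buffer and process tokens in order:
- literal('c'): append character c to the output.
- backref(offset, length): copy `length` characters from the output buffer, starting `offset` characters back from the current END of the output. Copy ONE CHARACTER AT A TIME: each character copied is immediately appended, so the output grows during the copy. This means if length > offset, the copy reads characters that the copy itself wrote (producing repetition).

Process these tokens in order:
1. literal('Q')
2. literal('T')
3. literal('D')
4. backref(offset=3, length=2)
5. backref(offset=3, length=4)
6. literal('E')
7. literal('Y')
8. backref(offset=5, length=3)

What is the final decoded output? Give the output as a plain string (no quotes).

Answer: QTDQTDQTDEYQTD

Derivation:
Token 1: literal('Q'). Output: "Q"
Token 2: literal('T'). Output: "QT"
Token 3: literal('D'). Output: "QTD"
Token 4: backref(off=3, len=2). Copied 'QT' from pos 0. Output: "QTDQT"
Token 5: backref(off=3, len=4) (overlapping!). Copied 'DQTD' from pos 2. Output: "QTDQTDQTD"
Token 6: literal('E'). Output: "QTDQTDQTDE"
Token 7: literal('Y'). Output: "QTDQTDQTDEY"
Token 8: backref(off=5, len=3). Copied 'QTD' from pos 6. Output: "QTDQTDQTDEYQTD"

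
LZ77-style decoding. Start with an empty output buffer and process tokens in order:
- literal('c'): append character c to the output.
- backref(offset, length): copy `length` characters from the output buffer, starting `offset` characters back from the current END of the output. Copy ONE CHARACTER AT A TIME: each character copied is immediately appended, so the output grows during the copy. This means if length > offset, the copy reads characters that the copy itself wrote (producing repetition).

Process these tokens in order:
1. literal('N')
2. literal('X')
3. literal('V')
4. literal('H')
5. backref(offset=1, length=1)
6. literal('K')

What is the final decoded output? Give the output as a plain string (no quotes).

Answer: NXVHHK

Derivation:
Token 1: literal('N'). Output: "N"
Token 2: literal('X'). Output: "NX"
Token 3: literal('V'). Output: "NXV"
Token 4: literal('H'). Output: "NXVH"
Token 5: backref(off=1, len=1). Copied 'H' from pos 3. Output: "NXVHH"
Token 6: literal('K'). Output: "NXVHHK"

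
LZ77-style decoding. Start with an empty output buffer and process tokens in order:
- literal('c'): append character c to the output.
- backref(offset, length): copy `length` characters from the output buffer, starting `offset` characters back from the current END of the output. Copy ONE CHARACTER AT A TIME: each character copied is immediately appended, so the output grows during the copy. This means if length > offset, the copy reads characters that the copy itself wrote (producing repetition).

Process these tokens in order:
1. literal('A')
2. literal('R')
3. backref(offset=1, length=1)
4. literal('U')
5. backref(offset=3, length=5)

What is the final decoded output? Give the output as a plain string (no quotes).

Token 1: literal('A'). Output: "A"
Token 2: literal('R'). Output: "AR"
Token 3: backref(off=1, len=1). Copied 'R' from pos 1. Output: "ARR"
Token 4: literal('U'). Output: "ARRU"
Token 5: backref(off=3, len=5) (overlapping!). Copied 'RRURR' from pos 1. Output: "ARRURRURR"

Answer: ARRURRURR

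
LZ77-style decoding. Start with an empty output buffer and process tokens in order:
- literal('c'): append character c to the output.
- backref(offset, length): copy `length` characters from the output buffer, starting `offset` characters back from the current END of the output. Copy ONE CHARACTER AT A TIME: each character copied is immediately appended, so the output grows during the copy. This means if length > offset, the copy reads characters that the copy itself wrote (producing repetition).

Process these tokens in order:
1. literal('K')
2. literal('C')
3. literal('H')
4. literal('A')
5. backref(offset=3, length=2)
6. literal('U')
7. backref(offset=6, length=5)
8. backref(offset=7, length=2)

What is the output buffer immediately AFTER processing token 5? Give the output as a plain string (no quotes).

Answer: KCHACH

Derivation:
Token 1: literal('K'). Output: "K"
Token 2: literal('C'). Output: "KC"
Token 3: literal('H'). Output: "KCH"
Token 4: literal('A'). Output: "KCHA"
Token 5: backref(off=3, len=2). Copied 'CH' from pos 1. Output: "KCHACH"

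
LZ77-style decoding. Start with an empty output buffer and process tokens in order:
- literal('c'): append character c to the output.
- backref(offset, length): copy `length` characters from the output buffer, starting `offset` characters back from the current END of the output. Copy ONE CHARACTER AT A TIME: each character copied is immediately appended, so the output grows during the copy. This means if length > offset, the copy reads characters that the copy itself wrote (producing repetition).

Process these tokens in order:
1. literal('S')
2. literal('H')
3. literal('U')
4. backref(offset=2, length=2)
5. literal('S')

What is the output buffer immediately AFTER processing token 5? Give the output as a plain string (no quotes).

Answer: SHUHUS

Derivation:
Token 1: literal('S'). Output: "S"
Token 2: literal('H'). Output: "SH"
Token 3: literal('U'). Output: "SHU"
Token 4: backref(off=2, len=2). Copied 'HU' from pos 1. Output: "SHUHU"
Token 5: literal('S'). Output: "SHUHUS"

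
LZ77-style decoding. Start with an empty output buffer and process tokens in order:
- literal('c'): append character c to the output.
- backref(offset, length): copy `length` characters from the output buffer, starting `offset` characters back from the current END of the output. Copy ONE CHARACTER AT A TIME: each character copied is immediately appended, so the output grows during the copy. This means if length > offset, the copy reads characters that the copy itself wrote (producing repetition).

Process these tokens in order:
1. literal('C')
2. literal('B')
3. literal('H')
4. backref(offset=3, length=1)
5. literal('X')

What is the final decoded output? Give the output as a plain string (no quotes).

Answer: CBHCX

Derivation:
Token 1: literal('C'). Output: "C"
Token 2: literal('B'). Output: "CB"
Token 3: literal('H'). Output: "CBH"
Token 4: backref(off=3, len=1). Copied 'C' from pos 0. Output: "CBHC"
Token 5: literal('X'). Output: "CBHCX"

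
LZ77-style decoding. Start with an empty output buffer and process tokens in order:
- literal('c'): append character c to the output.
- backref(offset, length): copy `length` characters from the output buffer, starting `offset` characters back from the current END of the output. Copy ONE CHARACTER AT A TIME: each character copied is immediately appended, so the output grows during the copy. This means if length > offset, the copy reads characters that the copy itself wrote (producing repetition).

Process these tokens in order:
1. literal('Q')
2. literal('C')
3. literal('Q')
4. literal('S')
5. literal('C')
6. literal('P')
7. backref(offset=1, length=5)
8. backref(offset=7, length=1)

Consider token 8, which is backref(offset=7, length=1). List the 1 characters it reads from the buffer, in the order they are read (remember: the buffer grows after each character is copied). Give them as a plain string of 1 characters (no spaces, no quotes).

Token 1: literal('Q'). Output: "Q"
Token 2: literal('C'). Output: "QC"
Token 3: literal('Q'). Output: "QCQ"
Token 4: literal('S'). Output: "QCQS"
Token 5: literal('C'). Output: "QCQSC"
Token 6: literal('P'). Output: "QCQSCP"
Token 7: backref(off=1, len=5) (overlapping!). Copied 'PPPPP' from pos 5. Output: "QCQSCPPPPPP"
Token 8: backref(off=7, len=1). Buffer before: "QCQSCPPPPPP" (len 11)
  byte 1: read out[4]='C', append. Buffer now: "QCQSCPPPPPPC"

Answer: C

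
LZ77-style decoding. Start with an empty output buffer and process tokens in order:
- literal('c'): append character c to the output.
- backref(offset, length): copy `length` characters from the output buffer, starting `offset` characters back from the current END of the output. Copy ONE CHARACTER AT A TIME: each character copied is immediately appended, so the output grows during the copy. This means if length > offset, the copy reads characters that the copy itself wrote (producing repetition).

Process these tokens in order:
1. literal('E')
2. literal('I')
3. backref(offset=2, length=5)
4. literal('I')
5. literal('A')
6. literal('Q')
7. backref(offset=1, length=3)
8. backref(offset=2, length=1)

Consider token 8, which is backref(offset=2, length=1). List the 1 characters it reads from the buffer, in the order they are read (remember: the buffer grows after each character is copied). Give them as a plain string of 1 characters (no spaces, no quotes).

Answer: Q

Derivation:
Token 1: literal('E'). Output: "E"
Token 2: literal('I'). Output: "EI"
Token 3: backref(off=2, len=5) (overlapping!). Copied 'EIEIE' from pos 0. Output: "EIEIEIE"
Token 4: literal('I'). Output: "EIEIEIEI"
Token 5: literal('A'). Output: "EIEIEIEIA"
Token 6: literal('Q'). Output: "EIEIEIEIAQ"
Token 7: backref(off=1, len=3) (overlapping!). Copied 'QQQ' from pos 9. Output: "EIEIEIEIAQQQQ"
Token 8: backref(off=2, len=1). Buffer before: "EIEIEIEIAQQQQ" (len 13)
  byte 1: read out[11]='Q', append. Buffer now: "EIEIEIEIAQQQQQ"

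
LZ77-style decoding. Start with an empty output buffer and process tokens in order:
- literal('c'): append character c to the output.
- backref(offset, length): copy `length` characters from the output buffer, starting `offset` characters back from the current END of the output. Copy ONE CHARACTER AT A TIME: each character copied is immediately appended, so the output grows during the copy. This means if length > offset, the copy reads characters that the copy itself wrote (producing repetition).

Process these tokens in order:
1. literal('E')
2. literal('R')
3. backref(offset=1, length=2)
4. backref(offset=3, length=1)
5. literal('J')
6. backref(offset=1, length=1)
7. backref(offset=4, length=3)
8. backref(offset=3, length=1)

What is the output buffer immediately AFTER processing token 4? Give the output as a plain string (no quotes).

Token 1: literal('E'). Output: "E"
Token 2: literal('R'). Output: "ER"
Token 3: backref(off=1, len=2) (overlapping!). Copied 'RR' from pos 1. Output: "ERRR"
Token 4: backref(off=3, len=1). Copied 'R' from pos 1. Output: "ERRRR"

Answer: ERRRR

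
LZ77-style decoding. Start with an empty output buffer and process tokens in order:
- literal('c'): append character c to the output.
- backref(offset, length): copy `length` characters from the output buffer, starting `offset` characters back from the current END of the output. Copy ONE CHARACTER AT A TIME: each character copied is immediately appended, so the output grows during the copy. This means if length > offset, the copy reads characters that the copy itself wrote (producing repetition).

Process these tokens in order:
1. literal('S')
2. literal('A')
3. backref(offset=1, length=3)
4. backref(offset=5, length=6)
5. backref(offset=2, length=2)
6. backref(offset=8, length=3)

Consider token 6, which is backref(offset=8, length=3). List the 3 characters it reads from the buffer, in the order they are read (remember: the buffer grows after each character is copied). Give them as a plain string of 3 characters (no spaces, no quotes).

Token 1: literal('S'). Output: "S"
Token 2: literal('A'). Output: "SA"
Token 3: backref(off=1, len=3) (overlapping!). Copied 'AAA' from pos 1. Output: "SAAAA"
Token 4: backref(off=5, len=6) (overlapping!). Copied 'SAAAAS' from pos 0. Output: "SAAAASAAAAS"
Token 5: backref(off=2, len=2). Copied 'AS' from pos 9. Output: "SAAAASAAAASAS"
Token 6: backref(off=8, len=3). Buffer before: "SAAAASAAAASAS" (len 13)
  byte 1: read out[5]='S', append. Buffer now: "SAAAASAAAASASS"
  byte 2: read out[6]='A', append. Buffer now: "SAAAASAAAASASSA"
  byte 3: read out[7]='A', append. Buffer now: "SAAAASAAAASASSAA"

Answer: SAA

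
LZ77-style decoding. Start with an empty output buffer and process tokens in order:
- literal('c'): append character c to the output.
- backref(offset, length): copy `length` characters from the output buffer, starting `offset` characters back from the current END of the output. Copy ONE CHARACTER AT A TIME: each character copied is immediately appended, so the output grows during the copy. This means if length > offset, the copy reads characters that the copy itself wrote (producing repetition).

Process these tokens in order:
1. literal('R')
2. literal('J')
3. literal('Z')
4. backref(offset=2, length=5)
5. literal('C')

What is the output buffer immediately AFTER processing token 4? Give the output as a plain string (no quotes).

Token 1: literal('R'). Output: "R"
Token 2: literal('J'). Output: "RJ"
Token 3: literal('Z'). Output: "RJZ"
Token 4: backref(off=2, len=5) (overlapping!). Copied 'JZJZJ' from pos 1. Output: "RJZJZJZJ"

Answer: RJZJZJZJ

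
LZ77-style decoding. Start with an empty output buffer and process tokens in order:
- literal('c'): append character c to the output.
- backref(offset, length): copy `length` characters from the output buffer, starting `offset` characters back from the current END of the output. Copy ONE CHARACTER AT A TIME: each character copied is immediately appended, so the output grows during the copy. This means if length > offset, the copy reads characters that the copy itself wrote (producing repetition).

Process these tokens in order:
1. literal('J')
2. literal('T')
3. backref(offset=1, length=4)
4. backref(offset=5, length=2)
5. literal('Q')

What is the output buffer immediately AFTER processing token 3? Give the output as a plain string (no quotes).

Token 1: literal('J'). Output: "J"
Token 2: literal('T'). Output: "JT"
Token 3: backref(off=1, len=4) (overlapping!). Copied 'TTTT' from pos 1. Output: "JTTTTT"

Answer: JTTTTT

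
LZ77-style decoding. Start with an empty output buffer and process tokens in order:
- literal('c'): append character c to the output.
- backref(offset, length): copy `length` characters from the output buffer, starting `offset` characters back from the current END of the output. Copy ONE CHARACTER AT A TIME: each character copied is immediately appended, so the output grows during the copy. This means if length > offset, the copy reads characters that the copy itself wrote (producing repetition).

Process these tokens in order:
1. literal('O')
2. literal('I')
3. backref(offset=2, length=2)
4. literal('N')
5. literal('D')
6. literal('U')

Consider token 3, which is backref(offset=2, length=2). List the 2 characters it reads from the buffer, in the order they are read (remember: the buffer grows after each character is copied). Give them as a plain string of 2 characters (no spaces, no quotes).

Answer: OI

Derivation:
Token 1: literal('O'). Output: "O"
Token 2: literal('I'). Output: "OI"
Token 3: backref(off=2, len=2). Buffer before: "OI" (len 2)
  byte 1: read out[0]='O', append. Buffer now: "OIO"
  byte 2: read out[1]='I', append. Buffer now: "OIOI"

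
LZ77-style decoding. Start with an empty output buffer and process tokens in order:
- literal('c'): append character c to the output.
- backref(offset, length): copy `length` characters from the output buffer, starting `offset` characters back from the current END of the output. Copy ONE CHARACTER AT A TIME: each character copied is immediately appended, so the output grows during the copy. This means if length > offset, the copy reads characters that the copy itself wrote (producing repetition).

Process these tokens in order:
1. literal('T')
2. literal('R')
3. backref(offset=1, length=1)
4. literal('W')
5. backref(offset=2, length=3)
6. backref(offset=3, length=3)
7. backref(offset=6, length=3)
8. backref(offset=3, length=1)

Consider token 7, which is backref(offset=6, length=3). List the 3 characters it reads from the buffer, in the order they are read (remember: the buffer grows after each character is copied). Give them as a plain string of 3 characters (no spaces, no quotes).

Token 1: literal('T'). Output: "T"
Token 2: literal('R'). Output: "TR"
Token 3: backref(off=1, len=1). Copied 'R' from pos 1. Output: "TRR"
Token 4: literal('W'). Output: "TRRW"
Token 5: backref(off=2, len=3) (overlapping!). Copied 'RWR' from pos 2. Output: "TRRWRWR"
Token 6: backref(off=3, len=3). Copied 'RWR' from pos 4. Output: "TRRWRWRRWR"
Token 7: backref(off=6, len=3). Buffer before: "TRRWRWRRWR" (len 10)
  byte 1: read out[4]='R', append. Buffer now: "TRRWRWRRWRR"
  byte 2: read out[5]='W', append. Buffer now: "TRRWRWRRWRRW"
  byte 3: read out[6]='R', append. Buffer now: "TRRWRWRRWRRWR"

Answer: RWR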